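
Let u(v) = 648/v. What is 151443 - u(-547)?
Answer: 82839969/547 ≈ 1.5144e+5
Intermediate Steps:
151443 - u(-547) = 151443 - 648/(-547) = 151443 - 648*(-1)/547 = 151443 - 1*(-648/547) = 151443 + 648/547 = 82839969/547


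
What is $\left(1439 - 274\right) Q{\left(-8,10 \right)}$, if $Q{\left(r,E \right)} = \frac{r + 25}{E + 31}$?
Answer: $\frac{19805}{41} \approx 483.05$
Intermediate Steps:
$Q{\left(r,E \right)} = \frac{25 + r}{31 + E}$
$\left(1439 - 274\right) Q{\left(-8,10 \right)} = \left(1439 - 274\right) \frac{25 - 8}{31 + 10} = 1165 \cdot \frac{1}{41} \cdot 17 = 1165 \cdot \frac{17}{41} = \frac{19805}{41}$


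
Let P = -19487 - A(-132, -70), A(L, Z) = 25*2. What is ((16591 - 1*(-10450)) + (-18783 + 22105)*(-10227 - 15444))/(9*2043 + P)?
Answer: 85252021/1150 ≈ 74132.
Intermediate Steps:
A(L, Z) = 50
P = -19537 (P = -19487 - 1*50 = -19487 - 50 = -19537)
((16591 - 1*(-10450)) + (-18783 + 22105)*(-10227 - 15444))/(9*2043 + P) = ((16591 - 1*(-10450)) + (-18783 + 22105)*(-10227 - 15444))/(9*2043 - 19537) = ((16591 + 10450) + 3322*(-25671))/(18387 - 19537) = (27041 - 85279062)/(-1150) = -85252021*(-1/1150) = 85252021/1150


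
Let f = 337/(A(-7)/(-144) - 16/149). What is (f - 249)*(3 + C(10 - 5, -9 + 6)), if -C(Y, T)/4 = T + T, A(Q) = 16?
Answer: -14171598/293 ≈ -48367.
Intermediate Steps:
f = -451917/293 (f = 337/(16/(-144) - 16/149) = 337/(16*(-1/144) - 16*1/149) = 337/(-⅑ - 16/149) = 337/(-293/1341) = 337*(-1341/293) = -451917/293 ≈ -1542.4)
C(Y, T) = -8*T (C(Y, T) = -4*(T + T) = -8*T)
(f - 249)*(3 + C(10 - 5, -9 + 6)) = (-451917/293 - 249)*(3 - 8*(-9 + 6)) = -524874*(3 - 8*(-3))/293 = -524874*(3 + 24)/293 = -524874/293*27 = -14171598/293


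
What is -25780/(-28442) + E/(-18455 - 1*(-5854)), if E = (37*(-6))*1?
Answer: 165583952/179198821 ≈ 0.92402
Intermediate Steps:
E = -222 (E = -222*1 = -222)
-25780/(-28442) + E/(-18455 - 1*(-5854)) = -25780/(-28442) - 222/(-18455 - 1*(-5854)) = -25780*(-1/28442) - 222/(-18455 + 5854) = 12890/14221 - 222/(-12601) = 12890/14221 - 222*(-1/12601) = 12890/14221 + 222/12601 = 165583952/179198821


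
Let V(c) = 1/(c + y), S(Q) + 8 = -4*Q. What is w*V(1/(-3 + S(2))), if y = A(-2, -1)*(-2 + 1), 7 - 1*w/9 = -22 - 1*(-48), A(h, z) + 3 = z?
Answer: -1083/25 ≈ -43.320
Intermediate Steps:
A(h, z) = -3 + z
w = -171 (w = 63 - 9*(-22 - 1*(-48)) = 63 - 9*(-22 + 48) = 63 - 9*26 = 63 - 234 = -171)
y = 4 (y = (-3 - 1)*(-2 + 1) = -4*(-1) = 4)
S(Q) = -8 - 4*Q
V(c) = 1/(4 + c) (V(c) = 1/(c + 4) = 1/(4 + c))
w*V(1/(-3 + S(2))) = -171/(4 + 1/(-3 + (-8 - 4*2))) = -171/(4 + 1/(-3 + (-8 - 8))) = -171/(4 + 1/(-3 - 16)) = -171/(4 + 1/(-19)) = -171/(4 - 1/19) = -171/75/19 = -171*19/75 = -1083/25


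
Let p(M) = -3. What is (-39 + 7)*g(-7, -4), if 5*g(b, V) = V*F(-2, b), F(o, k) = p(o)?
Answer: -384/5 ≈ -76.800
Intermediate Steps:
F(o, k) = -3
g(b, V) = -3*V/5 (g(b, V) = (V*(-3))/5 = (-3*V)/5 = -3*V/5)
(-39 + 7)*g(-7, -4) = (-39 + 7)*(-3/5*(-4)) = -32*12/5 = -384/5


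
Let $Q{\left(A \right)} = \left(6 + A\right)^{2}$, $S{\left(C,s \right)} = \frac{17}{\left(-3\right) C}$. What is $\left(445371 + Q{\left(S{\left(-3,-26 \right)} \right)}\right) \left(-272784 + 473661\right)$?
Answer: $\frac{2415886880228}{27} \approx 8.9477 \cdot 10^{10}$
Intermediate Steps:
$S{\left(C,s \right)} = - \frac{17}{3 C}$ ($S{\left(C,s \right)} = 17 \left(- \frac{1}{3 C}\right) = - \frac{17}{3 C}$)
$\left(445371 + Q{\left(S{\left(-3,-26 \right)} \right)}\right) \left(-272784 + 473661\right) = \left(445371 + \left(6 - \frac{17}{3 \left(-3\right)}\right)^{2}\right) \left(-272784 + 473661\right) = \left(445371 + \left(6 - - \frac{17}{9}\right)^{2}\right) 200877 = \left(445371 + \left(6 + \frac{17}{9}\right)^{2}\right) 200877 = \left(445371 + \left(\frac{71}{9}\right)^{2}\right) 200877 = \left(445371 + \frac{5041}{81}\right) 200877 = \frac{36080092}{81} \cdot 200877 = \frac{2415886880228}{27}$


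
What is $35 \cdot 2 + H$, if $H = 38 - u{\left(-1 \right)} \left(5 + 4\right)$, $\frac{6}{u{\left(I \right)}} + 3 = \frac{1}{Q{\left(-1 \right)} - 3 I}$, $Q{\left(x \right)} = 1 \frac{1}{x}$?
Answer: $\frac{648}{5} \approx 129.6$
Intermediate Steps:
$Q{\left(x \right)} = \frac{1}{x}$
$u{\left(I \right)} = \frac{6}{-3 + \frac{1}{-1 - 3 I}}$ ($u{\left(I \right)} = \frac{6}{-3 + \frac{1}{\frac{1}{-1} - 3 I}} = \frac{6}{-3 + \frac{1}{-1 - 3 I}}$)
$H = \frac{298}{5}$ ($H = 38 - \frac{6 \left(-1 - -3\right)}{4 + 9 \left(-1\right)} \left(5 + 4\right) = 38 - \frac{6 \left(-1 + 3\right)}{4 - 9} \cdot 9 = 38 - 6 \frac{1}{-5} \cdot 2 \cdot 9 = 38 - 6 \left(- \frac{1}{5}\right) 2 \cdot 9 = 38 - \left(- \frac{12}{5}\right) 9 = 38 - - \frac{108}{5} = 38 + \frac{108}{5} = \frac{298}{5} \approx 59.6$)
$35 \cdot 2 + H = 35 \cdot 2 + \frac{298}{5} = 70 + \frac{298}{5} = \frac{648}{5}$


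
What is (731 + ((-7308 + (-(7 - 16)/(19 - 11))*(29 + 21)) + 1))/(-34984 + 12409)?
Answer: 8693/30100 ≈ 0.28880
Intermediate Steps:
(731 + ((-7308 + (-(7 - 16)/(19 - 11))*(29 + 21)) + 1))/(-34984 + 12409) = (731 + ((-7308 - (-9)/8*50) + 1))/(-22575) = (731 + ((-7308 - (-9)/8*50) + 1))*(-1/22575) = (731 + ((-7308 - 1*(-9/8)*50) + 1))*(-1/22575) = (731 + ((-7308 + (9/8)*50) + 1))*(-1/22575) = (731 + ((-7308 + 225/4) + 1))*(-1/22575) = (731 + (-29007/4 + 1))*(-1/22575) = (731 - 29003/4)*(-1/22575) = -26079/4*(-1/22575) = 8693/30100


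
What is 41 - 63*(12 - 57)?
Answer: 2876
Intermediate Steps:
41 - 63*(12 - 57) = 41 - 63*(-45) = 41 + 2835 = 2876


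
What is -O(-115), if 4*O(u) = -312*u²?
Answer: 1031550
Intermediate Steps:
O(u) = -78*u² (O(u) = (-312*u²)/4 = -78*u²)
-O(-115) = -(-78)*(-115)² = -(-78)*13225 = -1*(-1031550) = 1031550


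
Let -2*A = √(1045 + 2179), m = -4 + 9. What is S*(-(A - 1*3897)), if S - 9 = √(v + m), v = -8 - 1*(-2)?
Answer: (9 + I)*(3897 + √806) ≈ 35329.0 + 3925.4*I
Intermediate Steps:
v = -6 (v = -8 + 2 = -6)
m = 5
A = -√806 (A = -√(1045 + 2179)/2 = -√806 ≈ -28.390)
S = 9 + I (S = 9 + √(-6 + 5) = 9 + √(-1) = 9 + I ≈ 9.0 + 1.0*I)
S*(-(A - 1*3897)) = (9 + I)*(-(-√806 - 1*3897)) = (9 + I)*(-(-√806 - 3897)) = (9 + I)*(-(-3897 - √806)) = (9 + I)*(3897 + √806)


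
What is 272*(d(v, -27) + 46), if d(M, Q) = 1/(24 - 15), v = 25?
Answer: 112880/9 ≈ 12542.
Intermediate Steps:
d(M, Q) = ⅑ (d(M, Q) = 1/9 = ⅑)
272*(d(v, -27) + 46) = 272*(⅑ + 46) = 272*(415/9) = 112880/9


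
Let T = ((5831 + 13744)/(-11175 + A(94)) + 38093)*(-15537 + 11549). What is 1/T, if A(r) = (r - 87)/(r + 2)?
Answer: -1072793/162965729901412 ≈ -6.5829e-9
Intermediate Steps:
A(r) = (-87 + r)/(2 + r)
T = -162965729901412/1072793 (T = ((5831 + 13744)/(-11175 + (-87 + 94)/(2 + 94)) + 38093)*(-15537 + 11549) = (19575/(-11175 + 7/96) + 38093)*(-3988) = (19575/(-1072793/96) + 38093)*(-3988) = (19575*(-96/1072793) + 38093)*(-3988) = (-1879200/1072793 + 38093)*(-3988) = (40864024549/1072793)*(-3988) = -162965729901412/1072793 ≈ -1.5191e+8)
1/T = 1/(-162965729901412/1072793) = -1072793/162965729901412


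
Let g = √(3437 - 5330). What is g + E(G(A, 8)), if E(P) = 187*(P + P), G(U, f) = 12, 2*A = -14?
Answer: 4488 + I*√1893 ≈ 4488.0 + 43.509*I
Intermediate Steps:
A = -7 (A = (½)*(-14) = -7)
E(P) = 374*P (E(P) = 187*(2*P) = 374*P)
g = I*√1893 (g = √(-1893) = I*√1893 ≈ 43.509*I)
g + E(G(A, 8)) = I*√1893 + 374*12 = I*√1893 + 4488 = 4488 + I*√1893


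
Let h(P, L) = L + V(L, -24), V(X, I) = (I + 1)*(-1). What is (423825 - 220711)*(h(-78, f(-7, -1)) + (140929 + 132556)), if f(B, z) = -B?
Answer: 55554725710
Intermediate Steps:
V(X, I) = -1 - I (V(X, I) = (1 + I)*(-1) = -1 - I)
h(P, L) = 23 + L (h(P, L) = L + (-1 - 1*(-24)) = L + (-1 + 24) = L + 23 = 23 + L)
(423825 - 220711)*(h(-78, f(-7, -1)) + (140929 + 132556)) = (423825 - 220711)*((23 - 1*(-7)) + (140929 + 132556)) = 203114*((23 + 7) + 273485) = 203114*(30 + 273485) = 203114*273515 = 55554725710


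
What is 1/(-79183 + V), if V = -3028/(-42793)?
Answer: -42793/3388475091 ≈ -1.2629e-5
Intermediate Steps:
V = 3028/42793 (V = -3028*(-1/42793) = 3028/42793 ≈ 0.070759)
1/(-79183 + V) = 1/(-79183 + 3028/42793) = 1/(-3388475091/42793) = -42793/3388475091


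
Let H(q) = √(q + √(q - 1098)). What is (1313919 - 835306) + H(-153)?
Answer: 478613 + √(-153 + 3*I*√139) ≈ 4.7861e+5 + 12.451*I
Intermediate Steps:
H(q) = √(q + √(-1098 + q))
(1313919 - 835306) + H(-153) = (1313919 - 835306) + √(-153 + √(-1098 - 153)) = 478613 + √(-153 + √(-1251)) = 478613 + √(-153 + 3*I*√139)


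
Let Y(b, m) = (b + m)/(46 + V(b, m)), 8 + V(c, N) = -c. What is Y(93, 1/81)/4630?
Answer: -3767/10313325 ≈ -0.00036526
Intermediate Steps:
V(c, N) = -8 - c
Y(b, m) = (b + m)/(38 - b) (Y(b, m) = (b + m)/(46 + (-8 - b)) = (b + m)/(38 - b))
Y(93, 1/81)/4630 = ((-1*93 - 1/81)/(-38 + 93))/4630 = ((-93 - 1*1/81)/55)*(1/4630) = ((-93 - 1/81)/55)*(1/4630) = ((1/55)*(-7534/81))*(1/4630) = -7534/4455*1/4630 = -3767/10313325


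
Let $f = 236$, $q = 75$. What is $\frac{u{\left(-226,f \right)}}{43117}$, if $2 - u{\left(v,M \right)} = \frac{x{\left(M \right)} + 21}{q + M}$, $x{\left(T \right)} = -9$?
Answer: $\frac{610}{13409387} \approx 4.5491 \cdot 10^{-5}$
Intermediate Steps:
$u{\left(v,M \right)} = 2 - \frac{12}{75 + M}$ ($u{\left(v,M \right)} = 2 - \frac{-9 + 21}{75 + M} = 2 - \frac{12}{75 + M}$)
$\frac{u{\left(-226,f \right)}}{43117} = \frac{2 \frac{1}{75 + 236} \left(69 + 236\right)}{43117} = 2 \cdot \frac{1}{311} \cdot 305 \cdot \frac{1}{43117} = \frac{610}{311} \cdot \frac{1}{43117} = \frac{610}{13409387}$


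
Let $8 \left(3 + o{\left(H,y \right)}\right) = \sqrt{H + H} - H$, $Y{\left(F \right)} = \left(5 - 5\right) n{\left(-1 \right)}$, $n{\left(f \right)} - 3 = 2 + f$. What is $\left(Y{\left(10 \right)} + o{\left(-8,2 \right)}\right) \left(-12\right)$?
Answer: $24 - 6 i \approx 24.0 - 6.0 i$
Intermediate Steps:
$n{\left(f \right)} = 5 + f$ ($n{\left(f \right)} = 3 + \left(2 + f\right) = 5 + f$)
$Y{\left(F \right)} = 0$ ($Y{\left(F \right)} = \left(5 - 5\right) \left(5 - 1\right) = 0 \cdot 4 = 0$)
$o{\left(H,y \right)} = -3 - \frac{H}{8} + \frac{\sqrt{2} \sqrt{H}}{8}$ ($o{\left(H,y \right)} = -3 + \frac{\sqrt{H + H} - H}{8} = -3 + \frac{\sqrt{2 H} - H}{8} = -3 + \frac{\sqrt{2} \sqrt{H} - H}{8} = -3 + \frac{- H + \sqrt{2} \sqrt{H}}{8} = -3 + \left(- \frac{H}{8} + \frac{\sqrt{2} \sqrt{H}}{8}\right) = -3 - \frac{H}{8} + \frac{\sqrt{2} \sqrt{H}}{8}$)
$\left(Y{\left(10 \right)} + o{\left(-8,2 \right)}\right) \left(-12\right) = \left(0 - \left(2 - \frac{\sqrt{2} \sqrt{-8}}{8}\right)\right) \left(-12\right) = \left(0 + \left(-3 + 1 + \frac{\sqrt{2} \cdot 2 i \sqrt{2}}{8}\right)\right) \left(-12\right) = \left(0 + \left(-3 + 1 + \frac{i}{2}\right)\right) \left(-12\right) = \left(0 - \left(2 - \frac{i}{2}\right)\right) \left(-12\right) = \left(-2 + \frac{i}{2}\right) \left(-12\right) = 24 - 6 i$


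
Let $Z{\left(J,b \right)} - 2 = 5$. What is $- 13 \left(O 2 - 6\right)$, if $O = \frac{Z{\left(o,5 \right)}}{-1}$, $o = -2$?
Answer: $260$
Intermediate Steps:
$Z{\left(J,b \right)} = 7$ ($Z{\left(J,b \right)} = 2 + 5 = 7$)
$O = -7$ ($O = \frac{7}{-1} = 7 \left(-1\right) = -7$)
$- 13 \left(O 2 - 6\right) = - 13 \left(\left(-7\right) 2 - 6\right) = - 13 \left(-14 - 6\right) = \left(-13\right) \left(-20\right) = 260$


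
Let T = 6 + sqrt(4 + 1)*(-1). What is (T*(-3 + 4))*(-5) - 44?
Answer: -74 + 5*sqrt(5) ≈ -62.820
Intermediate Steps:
T = 6 - sqrt(5) (T = 6 + sqrt(5)*(-1) = 6 - sqrt(5) ≈ 3.7639)
(T*(-3 + 4))*(-5) - 44 = ((6 - sqrt(5))*(-3 + 4))*(-5) - 44 = ((6 - sqrt(5))*1)*(-5) - 44 = (6 - sqrt(5))*(-5) - 44 = (-30 + 5*sqrt(5)) - 44 = -74 + 5*sqrt(5)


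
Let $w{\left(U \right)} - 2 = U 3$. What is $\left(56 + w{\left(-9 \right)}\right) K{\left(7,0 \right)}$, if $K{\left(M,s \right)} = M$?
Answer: $217$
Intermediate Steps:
$w{\left(U \right)} = 2 + 3 U$ ($w{\left(U \right)} = 2 + U 3 = 2 + 3 U$)
$\left(56 + w{\left(-9 \right)}\right) K{\left(7,0 \right)} = \left(56 + \left(2 + 3 \left(-9\right)\right)\right) 7 = \left(56 + \left(2 - 27\right)\right) 7 = \left(56 - 25\right) 7 = 31 \cdot 7 = 217$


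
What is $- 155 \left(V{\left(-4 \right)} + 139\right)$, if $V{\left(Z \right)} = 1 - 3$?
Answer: $-21235$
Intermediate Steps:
$V{\left(Z \right)} = -2$ ($V{\left(Z \right)} = 1 - 3 = -2$)
$- 155 \left(V{\left(-4 \right)} + 139\right) = - 155 \left(-2 + 139\right) = \left(-155\right) 137 = -21235$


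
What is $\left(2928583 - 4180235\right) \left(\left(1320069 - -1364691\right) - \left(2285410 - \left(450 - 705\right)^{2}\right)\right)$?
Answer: $-581235897500$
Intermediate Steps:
$\left(2928583 - 4180235\right) \left(\left(1320069 - -1364691\right) - \left(2285410 - \left(450 - 705\right)^{2}\right)\right) = - 1251652 \left(\left(1320069 + 1364691\right) - \left(2285410 - \left(-255\right)^{2}\right)\right) = - 1251652 \left(2684760 + \left(65025 - 2285410\right)\right) = - 1251652 \left(2684760 - 2220385\right) = \left(-1251652\right) 464375 = -581235897500$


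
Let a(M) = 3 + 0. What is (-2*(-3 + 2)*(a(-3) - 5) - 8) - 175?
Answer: -187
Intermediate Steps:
a(M) = 3
(-2*(-3 + 2)*(a(-3) - 5) - 8) - 175 = (-2*(-3 + 2)*(3 - 5) - 8) - 175 = (-(-2)*(-2) - 8) - 175 = (-2*2 - 8) - 175 = (-4 - 8) - 175 = -12 - 175 = -187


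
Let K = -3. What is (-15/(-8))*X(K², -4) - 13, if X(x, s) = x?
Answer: 31/8 ≈ 3.8750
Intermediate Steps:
(-15/(-8))*X(K², -4) - 13 = -15/(-8)*(-3)² - 13 = -15*(-⅛)*9 - 13 = (15/8)*9 - 13 = 135/8 - 13 = 31/8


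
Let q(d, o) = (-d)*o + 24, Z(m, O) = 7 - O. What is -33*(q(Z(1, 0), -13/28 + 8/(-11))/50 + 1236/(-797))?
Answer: 4755207/159400 ≈ 29.832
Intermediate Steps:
q(d, o) = 24 - d*o (q(d, o) = -d*o + 24 = 24 - d*o)
-33*(q(Z(1, 0), -13/28 + 8/(-11))/50 + 1236/(-797)) = -33*((24 - (7 - 1*0)*(-13/28 + 8/(-11)))/50 + 1236/(-797)) = -33*((24 - (7 + 0)*(-13*1/28 + 8*(-1/11)))*(1/50) + 1236*(-1/797)) = -33*((24 - 1*7*(-13/28 - 8/11))*(1/50) - 1236/797) = -33*((24 - 1*7*(-367/308))*(1/50) - 1236/797) = -33*((24 + 367/44)*(1/50) - 1236/797) = -33*((1423/44)*(1/50) - 1236/797) = -33*(1423/2200 - 1236/797) = -33*(-1585069/1753400) = 4755207/159400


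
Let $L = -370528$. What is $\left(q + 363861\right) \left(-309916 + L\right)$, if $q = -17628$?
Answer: $-235592167452$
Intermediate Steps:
$\left(q + 363861\right) \left(-309916 + L\right) = \left(-17628 + 363861\right) \left(-309916 - 370528\right) = 346233 \left(-680444\right) = -235592167452$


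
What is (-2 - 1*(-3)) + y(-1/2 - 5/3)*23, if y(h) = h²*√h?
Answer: 1 + 3887*I*√78/216 ≈ 1.0 + 158.93*I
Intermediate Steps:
y(h) = h^(5/2)
(-2 - 1*(-3)) + y(-1/2 - 5/3)*23 = (-2 - 1*(-3)) + (-1/2 - 5/3)^(5/2)*23 = (-2 + 3) + (-1*½ - 5*⅓)^(5/2)*23 = 1 + (-½ - 5/3)^(5/2)*23 = 1 + (-13/6)^(5/2)*23 = 1 + (169*I*√78/216)*23 = 1 + 3887*I*√78/216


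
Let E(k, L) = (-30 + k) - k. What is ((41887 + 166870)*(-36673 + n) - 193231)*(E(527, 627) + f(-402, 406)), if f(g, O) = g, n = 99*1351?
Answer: -8754523762032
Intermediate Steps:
n = 133749
E(k, L) = -30
((41887 + 166870)*(-36673 + n) - 193231)*(E(527, 627) + f(-402, 406)) = ((41887 + 166870)*(-36673 + 133749) - 193231)*(-30 - 402) = (208757*97076 - 193231)*(-432) = (20265294532 - 193231)*(-432) = 20265101301*(-432) = -8754523762032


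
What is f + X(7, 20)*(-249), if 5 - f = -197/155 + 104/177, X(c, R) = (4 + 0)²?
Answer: -109145116/27435 ≈ -3978.3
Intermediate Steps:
X(c, R) = 16 (X(c, R) = 4² = 16)
f = 155924/27435 (f = 5 - (-197/155 + 104/177) = 5 - 1*(-18749/27435) = 5 + 18749/27435 = 155924/27435 ≈ 5.6834)
f + X(7, 20)*(-249) = 155924/27435 + 16*(-249) = 155924/27435 - 3984 = -109145116/27435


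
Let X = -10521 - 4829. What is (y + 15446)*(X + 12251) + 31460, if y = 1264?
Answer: -51752830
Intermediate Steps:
X = -15350
(y + 15446)*(X + 12251) + 31460 = (1264 + 15446)*(-15350 + 12251) + 31460 = 16710*(-3099) + 31460 = -51784290 + 31460 = -51752830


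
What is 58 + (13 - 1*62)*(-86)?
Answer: 4272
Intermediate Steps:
58 + (13 - 1*62)*(-86) = 58 + (13 - 62)*(-86) = 58 - 49*(-86) = 58 + 4214 = 4272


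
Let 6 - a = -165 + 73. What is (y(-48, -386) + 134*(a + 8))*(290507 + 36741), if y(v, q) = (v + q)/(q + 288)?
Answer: 32547758832/7 ≈ 4.6497e+9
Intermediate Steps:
a = 98 (a = 6 - (-165 + 73) = 6 - 1*(-92) = 6 + 92 = 98)
y(v, q) = (q + v)/(288 + q)
(y(-48, -386) + 134*(a + 8))*(290507 + 36741) = ((-386 - 48)/(288 - 386) + 134*(98 + 8))*(290507 + 36741) = (-434/(-98) + 134*106)*327248 = (-1/98*(-434) + 14204)*327248 = (31/7 + 14204)*327248 = (99459/7)*327248 = 32547758832/7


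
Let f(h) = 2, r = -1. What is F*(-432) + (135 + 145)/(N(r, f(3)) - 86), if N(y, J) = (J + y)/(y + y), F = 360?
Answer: -26905520/173 ≈ -1.5552e+5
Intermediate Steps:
N(y, J) = (J + y)/(2*y) (N(y, J) = (J + y)/((2*y)) = (J + y)*(1/(2*y)) = (J + y)/(2*y))
F*(-432) + (135 + 145)/(N(r, f(3)) - 86) = 360*(-432) + (135 + 145)/((½)*(2 - 1)/(-1) - 86) = -155520 + 280/((½)*(-1)*1 - 86) = -155520 + 280/(-½ - 86) = -155520 + 280/(-173/2) = -155520 + 280*(-2/173) = -155520 - 560/173 = -26905520/173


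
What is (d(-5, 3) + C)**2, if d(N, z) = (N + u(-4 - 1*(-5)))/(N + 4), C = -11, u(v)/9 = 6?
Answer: 3600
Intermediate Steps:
u(v) = 54 (u(v) = 9*6 = 54)
d(N, z) = (54 + N)/(4 + N) (d(N, z) = (N + 54)/(N + 4) = (54 + N)/(4 + N))
(d(-5, 3) + C)**2 = ((54 - 5)/(4 - 5) - 11)**2 = (49/(-1) - 11)**2 = (-1*49 - 11)**2 = (-49 - 11)**2 = (-60)**2 = 3600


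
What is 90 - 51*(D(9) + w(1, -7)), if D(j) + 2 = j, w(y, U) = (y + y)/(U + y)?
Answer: -250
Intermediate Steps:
w(y, U) = 2*y/(U + y) (w(y, U) = (2*y)/(U + y) = 2*y/(U + y))
D(j) = -2 + j
90 - 51*(D(9) + w(1, -7)) = 90 - 51*((-2 + 9) + 2*1/(-7 + 1)) = 90 - 51*(7 + 2*1/(-6)) = 90 - 51*(7 + 2*1*(-⅙)) = 90 - 51*(7 - ⅓) = 90 - 51*20/3 = 90 - 340 = -250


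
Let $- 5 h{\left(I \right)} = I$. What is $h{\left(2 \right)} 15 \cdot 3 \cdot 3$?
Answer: $-54$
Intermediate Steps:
$h{\left(I \right)} = - \frac{I}{5}$
$h{\left(2 \right)} 15 \cdot 3 \cdot 3 = \left(- \frac{1}{5}\right) 2 \cdot 15 \cdot 3 \cdot 3 = \left(- \frac{2}{5}\right) 15 \cdot 9 = \left(-6\right) 9 = -54$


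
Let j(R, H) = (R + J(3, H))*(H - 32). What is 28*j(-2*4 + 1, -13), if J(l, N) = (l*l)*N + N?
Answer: 172620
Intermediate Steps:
J(l, N) = N + N*l**2 (J(l, N) = l**2*N + N = N*l**2 + N = N + N*l**2)
j(R, H) = (-32 + H)*(R + 10*H) (j(R, H) = (R + H*(1 + 3**2))*(H - 32) = (R + H*(1 + 9))*(-32 + H) = (R + H*10)*(-32 + H) = (R + 10*H)*(-32 + H) = (-32 + H)*(R + 10*H))
28*j(-2*4 + 1, -13) = 28*(-320*(-13) - 32*(-2*4 + 1) + 10*(-13)**2 - 13*(-2*4 + 1)) = 28*(4160 - 32*(-8 + 1) + 10*169 - 13*(-8 + 1)) = 28*(4160 - 32*(-7) + 1690 - 13*(-7)) = 28*(4160 + 224 + 1690 + 91) = 28*6165 = 172620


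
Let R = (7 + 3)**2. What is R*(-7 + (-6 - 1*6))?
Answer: -1900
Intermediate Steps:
R = 100 (R = 10**2 = 100)
R*(-7 + (-6 - 1*6)) = 100*(-7 + (-6 - 1*6)) = 100*(-7 + (-6 - 6)) = 100*(-7 - 12) = 100*(-19) = -1900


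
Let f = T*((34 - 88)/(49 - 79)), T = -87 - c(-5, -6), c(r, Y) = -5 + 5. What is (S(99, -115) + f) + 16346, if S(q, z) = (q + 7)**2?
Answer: 137127/5 ≈ 27425.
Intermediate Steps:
S(q, z) = (7 + q)**2
c(r, Y) = 0
T = -87 (T = -87 - 1*0 = -87 + 0 = -87)
f = -783/5 (f = -87*(34 - 88)/(49 - 79) = -(-4698)/(-30) = -(-4698)*(-1)/30 = -87*9/5 = -783/5 ≈ -156.60)
(S(99, -115) + f) + 16346 = ((7 + 99)**2 - 783/5) + 16346 = (106**2 - 783/5) + 16346 = (11236 - 783/5) + 16346 = 55397/5 + 16346 = 137127/5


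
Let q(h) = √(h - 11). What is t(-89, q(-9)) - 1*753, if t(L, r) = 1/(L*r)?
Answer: -753 + I*√5/890 ≈ -753.0 + 0.0025124*I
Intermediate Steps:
q(h) = √(-11 + h)
t(L, r) = 1/(L*r)
t(-89, q(-9)) - 1*753 = 1/((-89)*(√(-11 - 9))) - 1*753 = -(-I*√5/10)/89 - 753 = -(-1)*I*√5/890 - 753 = I*√5/890 - 753 = -753 + I*√5/890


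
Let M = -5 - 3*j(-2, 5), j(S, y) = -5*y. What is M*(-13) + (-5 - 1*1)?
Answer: -916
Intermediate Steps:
M = 70 (M = -5 - (-15)*5 = -5 - 3*(-25) = -5 + 75 = 70)
M*(-13) + (-5 - 1*1) = 70*(-13) + (-5 - 1*1) = -910 + (-5 - 1) = -910 - 6 = -916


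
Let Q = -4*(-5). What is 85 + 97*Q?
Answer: 2025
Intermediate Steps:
Q = 20
85 + 97*Q = 85 + 97*20 = 85 + 1940 = 2025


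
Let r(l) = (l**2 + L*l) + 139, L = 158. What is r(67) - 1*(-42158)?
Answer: 57372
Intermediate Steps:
r(l) = 139 + l**2 + 158*l (r(l) = (l**2 + 158*l) + 139 = 139 + l**2 + 158*l)
r(67) - 1*(-42158) = (139 + 67**2 + 158*67) - 1*(-42158) = (139 + 4489 + 10586) + 42158 = 15214 + 42158 = 57372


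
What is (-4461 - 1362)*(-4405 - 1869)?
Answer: 36533502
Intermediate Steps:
(-4461 - 1362)*(-4405 - 1869) = -5823*(-6274) = 36533502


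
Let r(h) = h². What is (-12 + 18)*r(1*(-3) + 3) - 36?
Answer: -36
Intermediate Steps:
(-12 + 18)*r(1*(-3) + 3) - 36 = (-12 + 18)*(1*(-3) + 3)² - 36 = 6*(-3 + 3)² - 36 = 6*0² - 36 = 6*0 - 36 = 0 - 36 = -36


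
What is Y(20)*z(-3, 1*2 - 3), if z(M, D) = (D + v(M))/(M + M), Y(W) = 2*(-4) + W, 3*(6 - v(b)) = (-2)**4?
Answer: 2/3 ≈ 0.66667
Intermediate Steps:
v(b) = 2/3 (v(b) = 6 - 1/3*(-2)**4 = 6 - 1/3*16 = 6 - 16/3 = 2/3)
Y(W) = -8 + W
z(M, D) = (2/3 + D)/(2*M) (z(M, D) = (D + 2/3)/(M + M) = (2/3 + D)/((2*M)) = (2/3 + D)*(1/(2*M)) = (2/3 + D)/(2*M))
Y(20)*z(-3, 1*2 - 3) = (-8 + 20)*((1/6)*(2 + 3*(1*2 - 3))/(-3)) = 12*((1/6)*(-1/3)*(2 + 3*(2 - 3))) = 12*((1/6)*(-1/3)*(2 + 3*(-1))) = 12*((1/6)*(-1/3)*(2 - 3)) = 12*((1/6)*(-1/3)*(-1)) = 12*(1/18) = 2/3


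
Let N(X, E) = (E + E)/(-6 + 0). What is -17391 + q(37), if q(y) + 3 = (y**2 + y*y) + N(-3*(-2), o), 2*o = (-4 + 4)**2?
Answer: -14656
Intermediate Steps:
o = 0 (o = (-4 + 4)**2/2 = (1/2)*0**2 = (1/2)*0 = 0)
N(X, E) = -E/3 (N(X, E) = (2*E)/(-6) = (2*E)*(-1/6) = -E/3)
q(y) = -3 + 2*y**2 (q(y) = -3 + ((y**2 + y*y) - 1/3*0) = -3 + ((y**2 + y**2) + 0) = -3 + (2*y**2 + 0) = -3 + 2*y**2)
-17391 + q(37) = -17391 + (-3 + 2*37**2) = -17391 + (-3 + 2*1369) = -17391 + (-3 + 2738) = -17391 + 2735 = -14656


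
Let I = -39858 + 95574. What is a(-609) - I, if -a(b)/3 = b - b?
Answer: -55716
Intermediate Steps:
I = 55716
a(b) = 0 (a(b) = -3*(b - b) = -3*0 = 0)
a(-609) - I = 0 - 1*55716 = 0 - 55716 = -55716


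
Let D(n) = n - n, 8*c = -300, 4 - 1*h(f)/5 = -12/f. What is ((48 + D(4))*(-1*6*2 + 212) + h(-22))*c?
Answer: -3967125/11 ≈ -3.6065e+5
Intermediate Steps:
h(f) = 20 + 60/f (h(f) = 20 - (-60)/f = 20 + 60/f)
c = -75/2 (c = (⅛)*(-300) = -75/2 ≈ -37.500)
D(n) = 0
((48 + D(4))*(-1*6*2 + 212) + h(-22))*c = ((48 + 0)*(-1*6*2 + 212) + (20 + 60/(-22)))*(-75/2) = (48*(-6*2 + 212) + (20 + 60*(-1/22)))*(-75/2) = (48*(-12 + 212) + (20 - 30/11))*(-75/2) = (48*200 + 190/11)*(-75/2) = (9600 + 190/11)*(-75/2) = (105790/11)*(-75/2) = -3967125/11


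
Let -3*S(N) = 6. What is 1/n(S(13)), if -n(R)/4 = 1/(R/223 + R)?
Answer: 112/223 ≈ 0.50224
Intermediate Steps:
S(N) = -2 (S(N) = -⅓*6 = -2)
n(R) = -223/(56*R) (n(R) = -4/(R/223 + R) = -4*223/(224*R) = -223/(56*R))
1/n(S(13)) = 1/(-223/56/(-2)) = 1/(-223/56*(-½)) = 1/(223/112) = 112/223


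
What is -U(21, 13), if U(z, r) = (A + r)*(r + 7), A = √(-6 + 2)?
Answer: -260 - 40*I ≈ -260.0 - 40.0*I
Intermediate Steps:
A = 2*I (A = √(-4) = 2*I ≈ 2.0*I)
U(z, r) = (7 + r)*(r + 2*I) (U(z, r) = (2*I + r)*(r + 7) = (r + 2*I)*(7 + r) = (7 + r)*(r + 2*I))
-U(21, 13) = -(13² + 14*I + 13*(7 + 2*I)) = -(169 + 14*I + (91 + 26*I)) = -(260 + 40*I) = -260 - 40*I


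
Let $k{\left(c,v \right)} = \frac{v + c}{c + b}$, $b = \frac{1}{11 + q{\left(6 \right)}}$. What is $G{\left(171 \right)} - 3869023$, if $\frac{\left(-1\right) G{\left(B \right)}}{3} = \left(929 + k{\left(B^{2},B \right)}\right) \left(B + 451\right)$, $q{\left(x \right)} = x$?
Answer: $- \frac{1392971472545}{248549} \approx -5.6044 \cdot 10^{6}$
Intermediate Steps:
$b = \frac{1}{17}$ ($b = \frac{1}{11 + 6} = \frac{1}{17} \approx 0.058824$)
$k{\left(c,v \right)} = \frac{c + v}{\frac{1}{17} + c}$ ($k{\left(c,v \right)} = \frac{v + c}{c + \frac{1}{17}} = \frac{c + v}{\frac{1}{17} + c}$)
$G{\left(B \right)} = - 3 \left(451 + B\right) \left(929 + \frac{17 \left(B + B^{2}\right)}{1 + 17 B^{2}}\right)$ ($G{\left(B \right)} = - 3 \left(929 + \frac{17 \left(B^{2} + B\right)}{1 + 17 B^{2}}\right) \left(B + 451\right) = - 3 \left(929 + \frac{17 \left(B + B^{2}\right)}{1 + 17 B^{2}}\right) \left(451 + B\right) = - 3 \left(451 + B\right) \left(929 + \frac{17 \left(B + B^{2}\right)}{1 + 17 B^{2}}\right)$)
$G{\left(171 \right)} - 3869023 = \frac{3 \left(-418979 - 7130327 \cdot 171^{2} - 15810 \cdot 171^{3} - 1469916\right)}{1 + 17 \cdot 171^{2}} - 3869023 = \frac{3 \left(-418979 - 208497891807 - 79053335910 - 1469916\right)}{1 + 17 \cdot 29241} - 3869023 = \frac{3 \left(-418979 - 208497891807 - 79053335910 - 1469916\right)}{1 + 497097} - 3869023 = 3 \cdot \frac{1}{497098} \left(-287553116612\right) - 3869023 = - \frac{431329674918}{248549} - 3869023 = - \frac{1392971472545}{248549}$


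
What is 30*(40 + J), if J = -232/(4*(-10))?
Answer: 1374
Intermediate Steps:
J = 29/5 (J = -232/(-40) = -232*(-1/40) = 29/5 ≈ 5.8000)
30*(40 + J) = 30*(40 + 29/5) = 30*(229/5) = 1374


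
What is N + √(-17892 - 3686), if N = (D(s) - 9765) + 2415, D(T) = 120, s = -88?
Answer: -7230 + I*√21578 ≈ -7230.0 + 146.89*I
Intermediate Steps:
N = -7230 (N = (120 - 9765) + 2415 = -9645 + 2415 = -7230)
N + √(-17892 - 3686) = -7230 + √(-17892 - 3686) = -7230 + √(-21578) = -7230 + I*√21578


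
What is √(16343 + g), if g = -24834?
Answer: I*√8491 ≈ 92.147*I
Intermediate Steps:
√(16343 + g) = √(16343 - 24834) = √(-8491) = I*√8491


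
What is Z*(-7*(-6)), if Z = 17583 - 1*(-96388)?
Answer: 4786782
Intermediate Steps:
Z = 113971 (Z = 17583 + 96388 = 113971)
Z*(-7*(-6)) = 113971*(-7*(-6)) = 113971*42 = 4786782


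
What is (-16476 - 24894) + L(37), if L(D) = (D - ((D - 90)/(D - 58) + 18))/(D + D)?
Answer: -32144317/777 ≈ -41370.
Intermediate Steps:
L(D) = (-18 + D - (-90 + D)/(-58 + D))/(2*D) (L(D) = (D - ((-90 + D)/(-58 + D) + 18))/((2*D)) = (D - ((-90 + D)/(-58 + D) + 18))*(1/(2*D)) = (D - (18 + (-90 + D)/(-58 + D)))*(1/(2*D)) = (D + (-18 - (-90 + D)/(-58 + D)))*(1/(2*D)) = (-18 + D - (-90 + D)/(-58 + D))*(1/(2*D)) = (-18 + D - (-90 + D)/(-58 + D))/(2*D))
(-16476 - 24894) + L(37) = (-16476 - 24894) + (1/2)*(1134 + 37**2 - 77*37)/(37*(-58 + 37)) = -41370 + (1/2)*(1/37)*(1134 + 1369 - 2849)/(-21) = -41370 + (1/2)*(1/37)*(-1/21)*(-346) = -41370 + 173/777 = -32144317/777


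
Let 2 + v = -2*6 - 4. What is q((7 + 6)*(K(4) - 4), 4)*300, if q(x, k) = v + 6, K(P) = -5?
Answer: -3600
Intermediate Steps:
v = -18 (v = -2 + (-2*6 - 4) = -2 + (-12 - 4) = -2 - 16 = -18)
q(x, k) = -12 (q(x, k) = -18 + 6 = -12)
q((7 + 6)*(K(4) - 4), 4)*300 = -12*300 = -3600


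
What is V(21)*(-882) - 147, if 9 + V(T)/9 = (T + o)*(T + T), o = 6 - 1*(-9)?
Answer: -11930961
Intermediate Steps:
o = 15 (o = 6 + 9 = 15)
V(T) = -81 + 18*T*(15 + T) (V(T) = -81 + 9*((T + 15)*(T + T)) = -81 + 9*((15 + T)*(2*T)) = -81 + 9*(2*T*(15 + T)) = -81 + 18*T*(15 + T))
V(21)*(-882) - 147 = (-81 + 18*21² + 270*21)*(-882) - 147 = (-81 + 18*441 + 5670)*(-882) - 147 = (-81 + 7938 + 5670)*(-882) - 147 = 13527*(-882) - 147 = -11930814 - 147 = -11930961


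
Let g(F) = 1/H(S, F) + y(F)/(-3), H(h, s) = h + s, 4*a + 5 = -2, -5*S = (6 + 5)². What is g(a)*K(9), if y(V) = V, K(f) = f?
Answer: 3393/692 ≈ 4.9032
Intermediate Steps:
S = -121/5 (S = -(6 + 5)²/5 = -⅕*11² = -⅕*121 = -121/5 ≈ -24.200)
a = -7/4 (a = -5/4 + (¼)*(-2) = -5/4 - ½ = -7/4 ≈ -1.7500)
g(F) = 1/(-121/5 + F) - F/3 (g(F) = 1/(-121/5 + F) + F/(-3) = 1/(-121/5 + F) + F*(-⅓) = 1/(-121/5 + F) - F/3)
g(a)*K(9) = ((15 - 1*(-7/4)*(-121 + 5*(-7/4)))/(3*(-121 + 5*(-7/4))))*9 = ((15 - 1*(-7/4)*(-121 - 35/4))/(3*(-121 - 35/4)))*9 = ((15 - 1*(-7/4)*(-519/4))/(3*(-519/4)))*9 = ((⅓)*(-4/519)*(15 - 3633/16))*9 = ((⅓)*(-4/519)*(-3393/16))*9 = (377/692)*9 = 3393/692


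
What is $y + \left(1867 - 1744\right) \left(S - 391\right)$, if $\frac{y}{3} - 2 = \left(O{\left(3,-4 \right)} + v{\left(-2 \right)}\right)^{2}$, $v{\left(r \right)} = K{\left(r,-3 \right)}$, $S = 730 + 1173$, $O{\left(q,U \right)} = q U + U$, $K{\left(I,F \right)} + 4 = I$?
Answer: $187434$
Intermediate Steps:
$K{\left(I,F \right)} = -4 + I$
$O{\left(q,U \right)} = U + U q$ ($O{\left(q,U \right)} = U q + U = U + U q$)
$S = 1903$
$v{\left(r \right)} = -4 + r$
$y = 1458$ ($y = 6 + 3 \left(- 4 \left(1 + 3\right) - 6\right)^{2} = 6 + 3 \left(\left(-4\right) 4 - 6\right)^{2} = 6 + 3 \left(-16 - 6\right)^{2} = 6 + 3 \left(-22\right)^{2} = 6 + 3 \cdot 484 = 6 + 1452 = 1458$)
$y + \left(1867 - 1744\right) \left(S - 391\right) = 1458 + \left(1867 - 1744\right) \left(1903 - 391\right) = 1458 + 123 \cdot 1512 = 1458 + 185976 = 187434$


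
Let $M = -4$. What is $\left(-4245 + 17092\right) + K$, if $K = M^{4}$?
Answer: $13103$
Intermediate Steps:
$K = 256$ ($K = \left(-4\right)^{4} = 256$)
$\left(-4245 + 17092\right) + K = \left(-4245 + 17092\right) + 256 = 12847 + 256 = 13103$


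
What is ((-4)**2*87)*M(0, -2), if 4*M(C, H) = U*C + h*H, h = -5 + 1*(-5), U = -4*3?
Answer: 6960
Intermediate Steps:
U = -12
h = -10 (h = -5 - 5 = -10)
M(C, H) = -3*C - 5*H/2 (M(C, H) = (-12*C - 10*H)/4 = -3*C - 5*H/2)
((-4)**2*87)*M(0, -2) = ((-4)**2*87)*(-3*0 - 5/2*(-2)) = (16*87)*(0 + 5) = 1392*5 = 6960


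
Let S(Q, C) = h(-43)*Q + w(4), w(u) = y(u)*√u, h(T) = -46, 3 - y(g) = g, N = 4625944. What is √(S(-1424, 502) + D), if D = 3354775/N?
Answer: √350429064896618218/2312972 ≈ 255.94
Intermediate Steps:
y(g) = 3 - g
D = 3354775/4625944 ≈ 0.72521
w(u) = √u*(3 - u) (w(u) = (3 - u)*√u = √u*(3 - u))
S(Q, C) = -2 - 46*Q (S(Q, C) = -46*Q + √4*(3 - 1*4) = -46*Q + 2*(3 - 4) = -46*Q + 2*(-1) = -46*Q - 2 = -2 - 46*Q)
√(S(-1424, 502) + D) = √((-2 - 46*(-1424)) + 3354775/4625944) = √((-2 + 65504) + 3354775/4625944) = √(65502 + 3354775/4625944) = √(303011938663/4625944) = √350429064896618218/2312972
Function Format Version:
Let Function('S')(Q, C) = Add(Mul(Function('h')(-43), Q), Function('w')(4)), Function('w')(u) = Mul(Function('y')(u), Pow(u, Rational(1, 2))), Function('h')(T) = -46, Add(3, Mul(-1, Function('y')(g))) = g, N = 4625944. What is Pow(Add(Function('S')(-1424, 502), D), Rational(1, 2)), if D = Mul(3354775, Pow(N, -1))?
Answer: Mul(Rational(1, 2312972), Pow(350429064896618218, Rational(1, 2))) ≈ 255.94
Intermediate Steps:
Function('y')(g) = Add(3, Mul(-1, g))
D = Rational(3354775, 4625944) (D = Mul(3354775, Pow(4625944, -1)) = Mul(3354775, Rational(1, 4625944)) = Rational(3354775, 4625944) ≈ 0.72521)
Function('w')(u) = Mul(Pow(u, Rational(1, 2)), Add(3, Mul(-1, u))) (Function('w')(u) = Mul(Add(3, Mul(-1, u)), Pow(u, Rational(1, 2))) = Mul(Pow(u, Rational(1, 2)), Add(3, Mul(-1, u))))
Function('S')(Q, C) = Add(-2, Mul(-46, Q)) (Function('S')(Q, C) = Add(Mul(-46, Q), Mul(Pow(4, Rational(1, 2)), Add(3, Mul(-1, 4)))) = Add(Mul(-46, Q), Mul(2, Add(3, -4))) = Add(Mul(-46, Q), Mul(2, -1)) = Add(Mul(-46, Q), -2) = Add(-2, Mul(-46, Q)))
Pow(Add(Function('S')(-1424, 502), D), Rational(1, 2)) = Pow(Add(Add(-2, Mul(-46, -1424)), Rational(3354775, 4625944)), Rational(1, 2)) = Pow(Add(Add(-2, 65504), Rational(3354775, 4625944)), Rational(1, 2)) = Pow(Add(65502, Rational(3354775, 4625944)), Rational(1, 2)) = Pow(Rational(303011938663, 4625944), Rational(1, 2)) = Mul(Rational(1, 2312972), Pow(350429064896618218, Rational(1, 2)))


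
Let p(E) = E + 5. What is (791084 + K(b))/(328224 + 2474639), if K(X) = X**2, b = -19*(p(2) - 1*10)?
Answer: 794333/2802863 ≈ 0.28340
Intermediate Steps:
p(E) = 5 + E
b = 57 (b = -19*((5 + 2) - 1*10) = -19*(7 - 10) = -19*(-3) = 57)
(791084 + K(b))/(328224 + 2474639) = (791084 + 57**2)/(328224 + 2474639) = (791084 + 3249)/2802863 = 794333*(1/2802863) = 794333/2802863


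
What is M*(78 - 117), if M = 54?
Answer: -2106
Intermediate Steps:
M*(78 - 117) = 54*(78 - 117) = 54*(-39) = -2106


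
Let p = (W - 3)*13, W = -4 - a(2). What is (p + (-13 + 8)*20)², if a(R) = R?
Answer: 47089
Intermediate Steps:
W = -6 (W = -4 - 1*2 = -4 - 2 = -6)
p = -117 (p = (-6 - 3)*13 = -9*13 = -117)
(p + (-13 + 8)*20)² = (-117 + (-13 + 8)*20)² = (-117 - 5*20)² = (-117 - 100)² = (-217)² = 47089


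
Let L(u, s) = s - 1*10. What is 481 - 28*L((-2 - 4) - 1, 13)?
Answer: 397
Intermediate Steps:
L(u, s) = -10 + s (L(u, s) = s - 10 = -10 + s)
481 - 28*L((-2 - 4) - 1, 13) = 481 - 28*(-10 + 13) = 481 - 28*3 = 481 - 84 = 397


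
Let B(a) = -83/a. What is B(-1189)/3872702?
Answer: 83/4604642678 ≈ 1.8025e-8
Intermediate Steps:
B(-1189)/3872702 = -83/(-1189)/3872702 = -83*(-1/1189)*(1/3872702) = (83/1189)*(1/3872702) = 83/4604642678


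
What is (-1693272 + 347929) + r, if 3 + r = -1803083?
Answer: -3148429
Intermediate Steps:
r = -1803086 (r = -3 - 1803083 = -1803086)
(-1693272 + 347929) + r = (-1693272 + 347929) - 1803086 = -1345343 - 1803086 = -3148429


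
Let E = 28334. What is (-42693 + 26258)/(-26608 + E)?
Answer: -16435/1726 ≈ -9.5220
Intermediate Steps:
(-42693 + 26258)/(-26608 + E) = (-42693 + 26258)/(-26608 + 28334) = -16435/1726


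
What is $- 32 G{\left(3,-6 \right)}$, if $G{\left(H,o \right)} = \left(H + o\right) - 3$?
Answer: $192$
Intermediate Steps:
$G{\left(H,o \right)} = -3 + H + o$
$- 32 G{\left(3,-6 \right)} = - 32 \left(-3 + 3 - 6\right) = \left(-32\right) \left(-6\right) = 192$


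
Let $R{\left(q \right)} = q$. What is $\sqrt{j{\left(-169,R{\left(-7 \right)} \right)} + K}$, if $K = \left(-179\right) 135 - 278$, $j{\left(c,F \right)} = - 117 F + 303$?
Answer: $i \sqrt{23321} \approx 152.71 i$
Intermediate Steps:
$j{\left(c,F \right)} = 303 - 117 F$
$K = -24443$ ($K = -24165 - 278 = -24443$)
$\sqrt{j{\left(-169,R{\left(-7 \right)} \right)} + K} = \sqrt{\left(303 - -819\right) - 24443} = \sqrt{\left(303 + 819\right) - 24443} = \sqrt{1122 - 24443} = \sqrt{-23321} = i \sqrt{23321}$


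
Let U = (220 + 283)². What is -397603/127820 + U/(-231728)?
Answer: -635078359/151119760 ≈ -4.2025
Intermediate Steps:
U = 253009 (U = 503² = 253009)
-397603/127820 + U/(-231728) = -397603/127820 + 253009/(-231728) = -397603*1/127820 + 253009*(-1/231728) = -397603/127820 - 253009/231728 = -635078359/151119760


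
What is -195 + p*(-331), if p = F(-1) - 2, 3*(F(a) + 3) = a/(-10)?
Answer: 43469/30 ≈ 1449.0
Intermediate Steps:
F(a) = -3 - a/30 (F(a) = -3 + (a/(-10))/3 = -3 + (a*(-⅒))/3 = -3 + (-a/10)/3 = -3 - a/30)
p = -149/30 (p = (-3 - 1/30*(-1)) - 2 = (-3 + 1/30) - 2 = -89/30 - 2 = -149/30 ≈ -4.9667)
-195 + p*(-331) = -195 - 149/30*(-331) = -195 + 49319/30 = 43469/30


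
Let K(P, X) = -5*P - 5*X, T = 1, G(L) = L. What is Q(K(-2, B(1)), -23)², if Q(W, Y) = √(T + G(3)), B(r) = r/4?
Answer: 4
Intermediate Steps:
B(r) = r/4 (B(r) = r*(¼) = r/4)
Q(W, Y) = 2 (Q(W, Y) = √(1 + 3) = √4 = 2)
Q(K(-2, B(1)), -23)² = 2² = 4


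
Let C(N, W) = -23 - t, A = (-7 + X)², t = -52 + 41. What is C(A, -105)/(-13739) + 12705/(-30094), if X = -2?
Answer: -174192867/413461466 ≈ -0.42130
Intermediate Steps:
t = -11
A = 81 (A = (-7 - 2)² = (-9)² = 81)
C(N, W) = -12 (C(N, W) = -23 - 1*(-11) = -23 + 11 = -12)
C(A, -105)/(-13739) + 12705/(-30094) = -12/(-13739) + 12705/(-30094) = -12*(-1/13739) + 12705*(-1/30094) = 12/13739 - 12705/30094 = -174192867/413461466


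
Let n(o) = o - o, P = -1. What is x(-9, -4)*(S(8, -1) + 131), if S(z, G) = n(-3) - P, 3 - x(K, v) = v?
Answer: 924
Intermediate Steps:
x(K, v) = 3 - v
n(o) = 0
S(z, G) = 1 (S(z, G) = 0 - 1*(-1) = 0 + 1 = 1)
x(-9, -4)*(S(8, -1) + 131) = (3 - 1*(-4))*(1 + 131) = (3 + 4)*132 = 7*132 = 924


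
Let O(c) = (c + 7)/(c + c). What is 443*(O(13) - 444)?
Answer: -2552566/13 ≈ -1.9635e+5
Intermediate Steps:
O(c) = (7 + c)/(2*c) (O(c) = (7 + c)/((2*c)) = (7 + c)*(1/(2*c)) = (7 + c)/(2*c))
443*(O(13) - 444) = 443*((1/2)*(7 + 13)/13 - 444) = 443*((1/2)*(1/13)*20 - 444) = 443*(10/13 - 444) = 443*(-5762/13) = -2552566/13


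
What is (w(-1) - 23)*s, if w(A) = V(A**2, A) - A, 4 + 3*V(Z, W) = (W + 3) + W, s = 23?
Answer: -529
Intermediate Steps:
V(Z, W) = -1/3 + 2*W/3 (V(Z, W) = -4/3 + ((W + 3) + W)/3 = -4/3 + ((3 + W) + W)/3 = -4/3 + (3 + 2*W)/3 = -4/3 + (1 + 2*W/3) = -1/3 + 2*W/3)
w(A) = -1/3 - A/3 (w(A) = (-1/3 + 2*A/3) - A = -1/3 - A/3)
(w(-1) - 23)*s = ((-1/3 - 1/3*(-1)) - 23)*23 = ((-1/3 + 1/3) - 23)*23 = (0 - 23)*23 = -23*23 = -529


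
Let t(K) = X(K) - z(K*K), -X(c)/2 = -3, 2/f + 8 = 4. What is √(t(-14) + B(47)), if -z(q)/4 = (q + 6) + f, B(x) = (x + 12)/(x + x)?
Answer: √7180378/94 ≈ 28.507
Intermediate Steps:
f = -½ (f = 2/(-8 + 4) = 2/(-4) = 2*(-¼) = -½ ≈ -0.50000)
X(c) = 6 (X(c) = -2*(-3) = 6)
B(x) = (12 + x)/(2*x) (B(x) = (12 + x)/((2*x)) = (12 + x)*(1/(2*x)) = (12 + x)/(2*x))
z(q) = -22 - 4*q (z(q) = -4*((q + 6) - ½) = -4*((6 + q) - ½) = -4*(11/2 + q) = -22 - 4*q)
t(K) = 28 + 4*K² (t(K) = 6 - (-22 - 4*K*K) = 6 - (-22 - 4*K²) = 6 + (22 + 4*K²) = 28 + 4*K²)
√(t(-14) + B(47)) = √((28 + 4*(-14)²) + (½)*(12 + 47)/47) = √((28 + 4*196) + (½)*(1/47)*59) = √((28 + 784) + 59/94) = √(812 + 59/94) = √(76387/94) = √7180378/94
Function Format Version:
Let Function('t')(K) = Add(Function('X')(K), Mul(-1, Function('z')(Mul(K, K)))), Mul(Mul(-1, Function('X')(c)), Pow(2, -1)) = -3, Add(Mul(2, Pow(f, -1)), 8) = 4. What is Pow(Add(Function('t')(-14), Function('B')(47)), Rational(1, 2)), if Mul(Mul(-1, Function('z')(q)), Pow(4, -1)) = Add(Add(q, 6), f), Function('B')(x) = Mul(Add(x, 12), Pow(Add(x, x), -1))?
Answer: Mul(Rational(1, 94), Pow(7180378, Rational(1, 2))) ≈ 28.507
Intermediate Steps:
f = Rational(-1, 2) (f = Mul(2, Pow(Add(-8, 4), -1)) = Mul(2, Pow(-4, -1)) = Mul(2, Rational(-1, 4)) = Rational(-1, 2) ≈ -0.50000)
Function('X')(c) = 6 (Function('X')(c) = Mul(-2, -3) = 6)
Function('B')(x) = Mul(Rational(1, 2), Pow(x, -1), Add(12, x)) (Function('B')(x) = Mul(Add(12, x), Pow(Mul(2, x), -1)) = Mul(Add(12, x), Mul(Rational(1, 2), Pow(x, -1))) = Mul(Rational(1, 2), Pow(x, -1), Add(12, x)))
Function('z')(q) = Add(-22, Mul(-4, q)) (Function('z')(q) = Mul(-4, Add(Add(q, 6), Rational(-1, 2))) = Mul(-4, Add(Add(6, q), Rational(-1, 2))) = Mul(-4, Add(Rational(11, 2), q)) = Add(-22, Mul(-4, q)))
Function('t')(K) = Add(28, Mul(4, Pow(K, 2))) (Function('t')(K) = Add(6, Mul(-1, Add(-22, Mul(-4, Mul(K, K))))) = Add(6, Mul(-1, Add(-22, Mul(-4, Pow(K, 2))))) = Add(6, Add(22, Mul(4, Pow(K, 2)))) = Add(28, Mul(4, Pow(K, 2))))
Pow(Add(Function('t')(-14), Function('B')(47)), Rational(1, 2)) = Pow(Add(Add(28, Mul(4, Pow(-14, 2))), Mul(Rational(1, 2), Pow(47, -1), Add(12, 47))), Rational(1, 2)) = Pow(Add(Add(28, Mul(4, 196)), Mul(Rational(1, 2), Rational(1, 47), 59)), Rational(1, 2)) = Pow(Add(Add(28, 784), Rational(59, 94)), Rational(1, 2)) = Pow(Add(812, Rational(59, 94)), Rational(1, 2)) = Pow(Rational(76387, 94), Rational(1, 2)) = Mul(Rational(1, 94), Pow(7180378, Rational(1, 2)))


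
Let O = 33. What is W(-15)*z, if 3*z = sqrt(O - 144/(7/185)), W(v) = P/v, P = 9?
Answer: -I*sqrt(184863)/35 ≈ -12.284*I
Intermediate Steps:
W(v) = 9/v
z = I*sqrt(184863)/21 (z = sqrt(33 - 144/(7/185))/3 = sqrt(33 - 144/(7*(1/185)))/3 = sqrt(33 - 144/7/185)/3 = sqrt(33 - 144*185/7)/3 = sqrt(33 - 26640/7)/3 = sqrt(-26409/7)/3 = (I*sqrt(184863)/7)/3 = I*sqrt(184863)/21 ≈ 20.474*I)
W(-15)*z = (9/(-15))*(I*sqrt(184863)/21) = (9*(-1/15))*(I*sqrt(184863)/21) = -I*sqrt(184863)/35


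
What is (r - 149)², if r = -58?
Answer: 42849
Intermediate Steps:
(r - 149)² = (-58 - 149)² = (-207)² = 42849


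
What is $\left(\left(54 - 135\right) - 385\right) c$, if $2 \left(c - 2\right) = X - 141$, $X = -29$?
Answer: $38678$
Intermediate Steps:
$c = -83$ ($c = 2 + \frac{-29 - 141}{2} = 2 + \frac{1}{2} \left(-170\right) = 2 - 85 = -83$)
$\left(\left(54 - 135\right) - 385\right) c = \left(\left(54 - 135\right) - 385\right) \left(-83\right) = \left(-81 - 385\right) \left(-83\right) = \left(-466\right) \left(-83\right) = 38678$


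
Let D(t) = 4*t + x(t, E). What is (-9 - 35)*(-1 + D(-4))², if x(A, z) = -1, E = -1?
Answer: -14256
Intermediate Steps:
D(t) = -1 + 4*t (D(t) = 4*t - 1 = -1 + 4*t)
(-9 - 35)*(-1 + D(-4))² = (-9 - 35)*(-1 + (-1 + 4*(-4)))² = -44*(-1 + (-1 - 16))² = -44*(-1 - 17)² = -44*(-18)² = -44*324 = -14256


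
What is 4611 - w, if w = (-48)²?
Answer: 2307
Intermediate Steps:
w = 2304
4611 - w = 4611 - 1*2304 = 4611 - 2304 = 2307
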